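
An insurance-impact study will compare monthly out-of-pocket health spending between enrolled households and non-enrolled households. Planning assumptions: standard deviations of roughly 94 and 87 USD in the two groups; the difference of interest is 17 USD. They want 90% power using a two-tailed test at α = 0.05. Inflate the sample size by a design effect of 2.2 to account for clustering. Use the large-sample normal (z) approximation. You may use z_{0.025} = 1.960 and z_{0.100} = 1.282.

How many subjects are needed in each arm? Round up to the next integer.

n = (z_{α/2} + z_β)² · (σ₁² + σ₂²) / δ²
  = (1.960 + 1.282)² · (94² + 87² = 16405) / 17²
  = 10.5106 · 16405 / 289
  = 596.63
Design effect: 2.2 × 596.63 = 1312.58.
Round up → n = 1313 per group.

n = 1313 per group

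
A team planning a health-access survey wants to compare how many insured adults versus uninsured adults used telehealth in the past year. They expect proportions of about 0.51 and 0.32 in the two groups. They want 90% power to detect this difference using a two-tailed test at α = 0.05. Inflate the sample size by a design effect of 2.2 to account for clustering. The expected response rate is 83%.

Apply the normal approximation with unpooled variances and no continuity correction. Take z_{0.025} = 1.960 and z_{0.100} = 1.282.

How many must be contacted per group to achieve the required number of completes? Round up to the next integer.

n = 361 per group

n = (z_{α/2} + z_β)² · [p₁(1−p₁) + p₂(1−p₂)] / (p₁ − p₂)²
  = (1.960 + 1.282)² · (0.51·0.49 + 0.32·0.68) / (0.19)²
  = (3.242)² · (0.2499 + 0.2176) / 0.0361
  = 10.5106 · 0.4675 / 0.0361
  = 136.11
Design effect: 2.2 × 136.11 = 299.45.
Adjust for 83% response: 299.45 / 0.83 = 360.78.
Round up → n = 361 per group.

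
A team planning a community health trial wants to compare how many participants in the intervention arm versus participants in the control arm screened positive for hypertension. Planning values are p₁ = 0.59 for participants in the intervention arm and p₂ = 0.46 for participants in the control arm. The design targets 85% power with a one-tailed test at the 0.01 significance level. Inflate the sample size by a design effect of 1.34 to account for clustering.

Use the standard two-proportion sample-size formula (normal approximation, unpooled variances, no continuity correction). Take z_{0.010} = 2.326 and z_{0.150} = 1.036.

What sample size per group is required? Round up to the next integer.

n = (z_α + z_β)² · [p₁(1−p₁) + p₂(1−p₂)] / (p₁ − p₂)²
  = (2.326 + 1.036)² · (0.59·0.41 + 0.46·0.54) / (0.13)²
  = (3.362)² · (0.2419 + 0.2484) / 0.0169
  = 11.3030 · 0.4903 / 0.0169
  = 327.92
Design effect: 1.34 × 327.92 = 439.42.
Round up → n = 440 per group.

n = 440 per group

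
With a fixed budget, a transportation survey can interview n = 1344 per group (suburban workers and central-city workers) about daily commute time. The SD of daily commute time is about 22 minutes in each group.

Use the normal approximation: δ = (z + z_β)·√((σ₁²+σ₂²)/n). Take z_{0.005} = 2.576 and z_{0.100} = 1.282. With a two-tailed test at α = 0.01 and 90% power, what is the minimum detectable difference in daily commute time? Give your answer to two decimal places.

Minimum detectable difference ≈ 3.27 minutes

δ = (z_{α/2} + z_β) · √((σ₁²+σ₂²)/n)
  = (2.576 + 1.282) · √(968/1344)
  = 3.858 · √0.72024
  = 3.858 · 0.8487
  = 3.2742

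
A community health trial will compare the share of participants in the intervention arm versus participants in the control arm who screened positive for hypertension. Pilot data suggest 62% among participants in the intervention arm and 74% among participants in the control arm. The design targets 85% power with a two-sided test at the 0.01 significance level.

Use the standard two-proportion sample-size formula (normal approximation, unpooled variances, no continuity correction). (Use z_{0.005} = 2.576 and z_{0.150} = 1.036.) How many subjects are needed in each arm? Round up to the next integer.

n = (z_{α/2} + z_β)² · [p₁(1−p₁) + p₂(1−p₂)] / (p₁ − p₂)²
  = (2.576 + 1.036)² · (0.62·0.38 + 0.74·0.26) / (-0.12)²
  = (3.612)² · (0.2356 + 0.1924) / 0.0144
  = 13.0465 · 0.4280 / 0.0144
  = 387.77
Round up → n = 388 per group.

n = 388 per group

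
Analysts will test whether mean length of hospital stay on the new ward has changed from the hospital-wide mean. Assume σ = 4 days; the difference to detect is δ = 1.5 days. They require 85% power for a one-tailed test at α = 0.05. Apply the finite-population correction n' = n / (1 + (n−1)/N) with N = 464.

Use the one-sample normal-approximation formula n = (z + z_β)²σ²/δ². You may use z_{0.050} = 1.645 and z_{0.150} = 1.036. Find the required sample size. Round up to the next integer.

n = 47

n = (z_α + z_β)² · σ² / δ²
  = (1.645 + 1.036)² · 4² / 1.5²
  = 7.1878 · 16 / 2.25
  = 51.11
Finite-population correction (N = 464): 51.11 / (1 + (51.11 − 1)/464) = 46.13.
Round up → n = 47.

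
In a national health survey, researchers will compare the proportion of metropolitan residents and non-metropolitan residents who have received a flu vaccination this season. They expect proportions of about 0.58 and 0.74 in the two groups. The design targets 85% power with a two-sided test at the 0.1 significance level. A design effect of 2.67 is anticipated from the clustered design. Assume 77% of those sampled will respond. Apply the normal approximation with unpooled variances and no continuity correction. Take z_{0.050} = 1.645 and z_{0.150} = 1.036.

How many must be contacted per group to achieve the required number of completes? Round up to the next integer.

n = (z_{α/2} + z_β)² · [p₁(1−p₁) + p₂(1−p₂)] / (p₁ − p₂)²
  = (1.645 + 1.036)² · (0.58·0.42 + 0.74·0.26) / (-0.16)²
  = (2.681)² · (0.2436 + 0.1924) / 0.0256
  = 7.1878 · 0.4360 / 0.0256
  = 122.42
Design effect: 2.67 × 122.42 = 326.85.
Adjust for 77% response: 326.85 / 0.77 = 424.48.
Round up → n = 425 per group.

n = 425 per group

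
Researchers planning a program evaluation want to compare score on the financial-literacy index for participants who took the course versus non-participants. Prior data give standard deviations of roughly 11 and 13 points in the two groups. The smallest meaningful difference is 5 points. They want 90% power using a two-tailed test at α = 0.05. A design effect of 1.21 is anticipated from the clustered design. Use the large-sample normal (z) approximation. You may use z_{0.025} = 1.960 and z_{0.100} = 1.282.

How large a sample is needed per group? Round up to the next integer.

n = 148 per group

n = (z_{α/2} + z_β)² · (σ₁² + σ₂²) / δ²
  = (1.960 + 1.282)² · (11² + 13² = 290) / 5²
  = 10.5106 · 290 / 25
  = 121.92
Design effect: 1.21 × 121.92 = 147.53.
Round up → n = 148 per group.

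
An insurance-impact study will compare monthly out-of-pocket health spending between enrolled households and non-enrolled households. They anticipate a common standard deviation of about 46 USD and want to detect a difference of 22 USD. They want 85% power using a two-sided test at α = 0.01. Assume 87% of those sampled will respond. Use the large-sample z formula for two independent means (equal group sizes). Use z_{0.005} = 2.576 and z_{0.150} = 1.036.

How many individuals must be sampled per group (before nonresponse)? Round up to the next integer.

n = 132 per group

n = (z_{α/2} + z_β)² · (σ₁² + σ₂²) / δ²
  = (2.576 + 1.036)² · (2·46² = 4232) / 22²
  = 13.0465 · 4232 / 484
  = 114.08
Adjust for 87% response: 114.08 / 0.87 = 131.12.
Round up → n = 132 per group.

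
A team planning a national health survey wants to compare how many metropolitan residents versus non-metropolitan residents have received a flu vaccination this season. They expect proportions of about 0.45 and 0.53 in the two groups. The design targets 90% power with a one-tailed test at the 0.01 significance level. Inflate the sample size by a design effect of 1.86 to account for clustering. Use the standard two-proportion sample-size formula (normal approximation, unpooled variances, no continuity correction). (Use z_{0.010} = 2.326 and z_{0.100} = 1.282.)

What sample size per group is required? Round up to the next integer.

n = 1879 per group

n = (z_α + z_β)² · [p₁(1−p₁) + p₂(1−p₂)] / (p₁ − p₂)²
  = (2.326 + 1.282)² · (0.45·0.55 + 0.53·0.47) / (-0.08)²
  = (3.608)² · (0.2475 + 0.2491) / 0.0064
  = 13.0177 · 0.4966 / 0.0064
  = 1010.09
Design effect: 1.86 × 1010.09 = 1878.77.
Round up → n = 1879 per group.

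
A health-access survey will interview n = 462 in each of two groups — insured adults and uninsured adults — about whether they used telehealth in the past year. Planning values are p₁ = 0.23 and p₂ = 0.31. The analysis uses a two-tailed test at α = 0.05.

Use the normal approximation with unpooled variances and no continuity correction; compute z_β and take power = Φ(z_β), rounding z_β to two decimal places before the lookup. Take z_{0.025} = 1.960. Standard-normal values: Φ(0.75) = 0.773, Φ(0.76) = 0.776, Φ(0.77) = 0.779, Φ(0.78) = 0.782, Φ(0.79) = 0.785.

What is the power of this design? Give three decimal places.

Power ≈ 0.785

z_β = |p₁−p₂|·√(n/[p₁q₁+p₂q₂]) − z_{α/2}
    = 0.08 · √(462/0.3910) − 1.960
    = 0.08 · 34.3742 − 1.960
    = 2.7499 − 1.960 = 0.7899 → 0.79
Power = Φ(0.79) = 0.785.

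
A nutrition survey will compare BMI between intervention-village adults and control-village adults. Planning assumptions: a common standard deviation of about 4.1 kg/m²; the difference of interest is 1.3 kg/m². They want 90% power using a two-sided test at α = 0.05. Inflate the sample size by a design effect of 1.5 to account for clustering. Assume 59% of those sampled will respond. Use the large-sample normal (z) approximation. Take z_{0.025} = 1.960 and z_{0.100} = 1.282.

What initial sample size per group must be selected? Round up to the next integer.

n = 532 per group

n = (z_{α/2} + z_β)² · (σ₁² + σ₂²) / δ²
  = (1.960 + 1.282)² · (2·4.1² = 33.62) / 1.3²
  = 10.5106 · 33.62 / 1.69
  = 209.09
Design effect: 1.5 × 209.09 = 313.64.
Adjust for 59% response: 313.64 / 0.59 = 531.59.
Round up → n = 532 per group.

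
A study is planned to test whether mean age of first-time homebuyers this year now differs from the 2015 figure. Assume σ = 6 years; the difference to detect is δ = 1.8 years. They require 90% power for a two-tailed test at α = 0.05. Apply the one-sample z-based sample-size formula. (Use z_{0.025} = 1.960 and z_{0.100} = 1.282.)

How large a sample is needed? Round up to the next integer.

n = 117

n = (z_{α/2} + z_β)² · σ² / δ²
  = (1.960 + 1.282)² · 6² / 1.8²
  = 10.5106 · 36 / 3.24
  = 116.78
Round up → n = 117.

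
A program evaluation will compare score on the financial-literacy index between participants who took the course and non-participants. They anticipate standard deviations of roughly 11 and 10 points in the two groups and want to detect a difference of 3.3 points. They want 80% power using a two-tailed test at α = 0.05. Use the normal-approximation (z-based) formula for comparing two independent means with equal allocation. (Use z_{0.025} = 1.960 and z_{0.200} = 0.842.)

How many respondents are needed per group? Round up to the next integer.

n = (z_{α/2} + z_β)² · (σ₁² + σ₂²) / δ²
  = (1.960 + 0.842)² · (11² + 10² = 221) / 3.3²
  = 7.8512 · 221 / 10.89
  = 159.33
Round up → n = 160 per group.

n = 160 per group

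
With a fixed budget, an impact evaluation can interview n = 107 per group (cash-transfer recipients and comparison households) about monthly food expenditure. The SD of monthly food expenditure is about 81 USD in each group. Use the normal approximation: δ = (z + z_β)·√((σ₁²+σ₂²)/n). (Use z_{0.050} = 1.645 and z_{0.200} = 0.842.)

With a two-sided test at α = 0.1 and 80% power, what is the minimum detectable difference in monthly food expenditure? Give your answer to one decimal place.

Minimum detectable difference ≈ 27.5 USD

δ = (z_{α/2} + z_β) · √((σ₁²+σ₂²)/n)
  = (1.645 + 0.842) · √(13122/107)
  = 2.487 · √122.6355
  = 2.487 · 11.0741
  = 27.5413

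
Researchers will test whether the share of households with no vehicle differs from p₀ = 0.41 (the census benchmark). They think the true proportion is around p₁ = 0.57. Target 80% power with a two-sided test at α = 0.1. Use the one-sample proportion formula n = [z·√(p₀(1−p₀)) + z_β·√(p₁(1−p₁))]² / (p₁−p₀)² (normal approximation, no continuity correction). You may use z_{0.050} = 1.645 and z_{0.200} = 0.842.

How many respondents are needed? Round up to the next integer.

n = [z_{α/2}·√(p₀q₀) + z_β·√(p₁q₁)]² / (p₁ − p₀)²
  = [1.645·√(0.41·0.59) + 0.842·√(0.57·0.43)]² / (0.16)²
  = [1.645·0.4918 + 0.842·0.4951]² / 0.0256
  = [1.2259]² / 0.0256
  = 58.71
Round up → n = 59.

n = 59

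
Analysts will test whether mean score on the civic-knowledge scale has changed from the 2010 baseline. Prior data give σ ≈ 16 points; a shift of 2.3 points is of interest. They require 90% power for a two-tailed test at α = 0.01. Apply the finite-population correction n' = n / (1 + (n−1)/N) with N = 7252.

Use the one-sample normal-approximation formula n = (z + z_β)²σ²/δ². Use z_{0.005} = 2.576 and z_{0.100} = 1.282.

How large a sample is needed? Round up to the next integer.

n = (z_{α/2} + z_β)² · σ² / δ²
  = (2.576 + 1.282)² · 16² / 2.3²
  = 14.8842 · 256 / 5.29
  = 720.29
Finite-population correction (N = 7252): 720.29 / (1 + (720.29 − 1)/7252) = 655.30.
Round up → n = 656.

n = 656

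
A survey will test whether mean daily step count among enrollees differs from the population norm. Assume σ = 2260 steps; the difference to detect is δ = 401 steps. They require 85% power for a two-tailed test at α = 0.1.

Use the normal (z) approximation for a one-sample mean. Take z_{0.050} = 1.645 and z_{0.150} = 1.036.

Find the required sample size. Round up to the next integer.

n = 229

n = (z_{α/2} + z_β)² · σ² / δ²
  = (1.645 + 1.036)² · 2260² / 401²
  = 7.1878 · 5107600 / 160801
  = 228.31
Round up → n = 229.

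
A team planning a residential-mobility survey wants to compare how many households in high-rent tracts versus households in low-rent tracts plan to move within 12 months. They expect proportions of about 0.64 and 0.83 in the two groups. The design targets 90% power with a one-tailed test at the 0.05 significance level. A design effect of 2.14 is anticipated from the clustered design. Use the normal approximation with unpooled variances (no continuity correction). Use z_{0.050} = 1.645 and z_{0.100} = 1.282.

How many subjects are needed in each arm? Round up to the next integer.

n = (z_α + z_β)² · [p₁(1−p₁) + p₂(1−p₂)] / (p₁ − p₂)²
  = (1.645 + 1.282)² · (0.64·0.36 + 0.83·0.17) / (-0.19)²
  = (2.927)² · (0.2304 + 0.1411) / 0.0361
  = 8.5673 · 0.3715 / 0.0361
  = 88.17
Design effect: 2.14 × 88.17 = 188.67.
Round up → n = 189 per group.

n = 189 per group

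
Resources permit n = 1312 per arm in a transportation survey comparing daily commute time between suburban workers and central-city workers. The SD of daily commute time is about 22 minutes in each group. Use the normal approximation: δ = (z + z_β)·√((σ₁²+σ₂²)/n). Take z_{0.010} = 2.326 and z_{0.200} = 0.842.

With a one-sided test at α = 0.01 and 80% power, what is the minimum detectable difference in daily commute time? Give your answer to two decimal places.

Minimum detectable difference ≈ 2.72 minutes

δ = (z_α + z_β) · √((σ₁²+σ₂²)/n)
  = (2.326 + 0.842) · √(968/1312)
  = 3.168 · √0.7378
  = 3.168 · 0.8590
  = 2.7212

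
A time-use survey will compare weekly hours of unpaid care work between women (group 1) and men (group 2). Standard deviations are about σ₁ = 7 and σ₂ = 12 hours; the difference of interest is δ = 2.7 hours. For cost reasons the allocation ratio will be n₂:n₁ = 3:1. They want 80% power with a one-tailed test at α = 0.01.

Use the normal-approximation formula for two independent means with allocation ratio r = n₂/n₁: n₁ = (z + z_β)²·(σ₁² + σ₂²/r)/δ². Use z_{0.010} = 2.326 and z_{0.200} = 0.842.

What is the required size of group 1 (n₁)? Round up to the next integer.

n₁ = (z_α + z_β)² · (σ₁² + σ₂²/r) / δ²
   = (2.326 + 0.842)² · (7² + 12²/3) / 2.7²
   = 10.0362 · (49 + 48) / 7.29
   = 10.0362 · 97 / 7.29
   = 133.54
Round up → n₁ = 134; n₂ = r·n₁ = 3 × 134 = 402.

n₁ = 134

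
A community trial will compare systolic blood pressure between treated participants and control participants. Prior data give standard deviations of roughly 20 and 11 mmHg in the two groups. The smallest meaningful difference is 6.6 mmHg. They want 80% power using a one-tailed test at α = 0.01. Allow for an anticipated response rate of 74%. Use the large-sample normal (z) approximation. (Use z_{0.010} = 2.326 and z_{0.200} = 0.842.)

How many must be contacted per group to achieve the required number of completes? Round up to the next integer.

n = 163 per group

n = (z_α + z_β)² · (σ₁² + σ₂²) / δ²
  = (2.326 + 0.842)² · (20² + 11² = 521) / 6.6²
  = 10.0362 · 521 / 43.56
  = 120.04
Adjust for 74% response: 120.04 / 0.74 = 162.21.
Round up → n = 163 per group.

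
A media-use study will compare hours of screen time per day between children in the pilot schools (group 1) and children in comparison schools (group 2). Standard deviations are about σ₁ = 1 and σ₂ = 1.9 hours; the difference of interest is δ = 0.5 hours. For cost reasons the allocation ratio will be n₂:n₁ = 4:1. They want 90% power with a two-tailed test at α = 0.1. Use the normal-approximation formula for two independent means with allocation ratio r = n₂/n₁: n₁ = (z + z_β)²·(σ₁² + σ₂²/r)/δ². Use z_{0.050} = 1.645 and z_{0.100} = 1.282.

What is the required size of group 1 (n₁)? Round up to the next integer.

n₁ = (z_{α/2} + z_β)² · (σ₁² + σ₂²/r) / δ²
   = (1.645 + 1.282)² · (1² + 1.9²/4) / 0.5²
   = 8.5673 · (1 + 0.9025) / 0.25
   = 8.5673 · 1.9025 / 0.25
   = 65.20
Round up → n₁ = 66; n₂ = r·n₁ = 4 × 66 = 264.

n₁ = 66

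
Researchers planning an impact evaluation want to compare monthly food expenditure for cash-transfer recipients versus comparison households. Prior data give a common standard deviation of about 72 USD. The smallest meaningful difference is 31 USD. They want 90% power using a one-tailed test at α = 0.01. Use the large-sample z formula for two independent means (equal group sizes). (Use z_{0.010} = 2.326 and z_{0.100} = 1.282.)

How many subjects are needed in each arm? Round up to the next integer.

n = (z_α + z_β)² · (σ₁² + σ₂²) / δ²
  = (2.326 + 1.282)² · (2·72² = 10368) / 31²
  = 13.0177 · 10368 / 961
  = 140.44
Round up → n = 141 per group.

n = 141 per group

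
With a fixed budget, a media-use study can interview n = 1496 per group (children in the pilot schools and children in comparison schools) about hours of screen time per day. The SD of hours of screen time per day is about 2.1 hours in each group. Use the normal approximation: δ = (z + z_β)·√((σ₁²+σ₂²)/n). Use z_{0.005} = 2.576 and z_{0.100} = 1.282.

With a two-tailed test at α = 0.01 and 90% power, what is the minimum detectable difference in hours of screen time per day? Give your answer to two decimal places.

δ = (z_{α/2} + z_β) · √((σ₁²+σ₂²)/n)
  = (2.576 + 1.282) · √(8.82/1496)
  = 3.858 · √0.0059
  = 3.858 · 0.0768
  = 0.2962

Minimum detectable difference ≈ 0.30 hours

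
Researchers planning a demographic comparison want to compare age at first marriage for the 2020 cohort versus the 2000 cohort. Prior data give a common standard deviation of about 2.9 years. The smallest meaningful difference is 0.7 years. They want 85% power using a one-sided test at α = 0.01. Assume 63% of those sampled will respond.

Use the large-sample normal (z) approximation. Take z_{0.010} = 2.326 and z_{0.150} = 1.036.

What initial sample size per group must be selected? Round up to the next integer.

n = (z_α + z_β)² · (σ₁² + σ₂²) / δ²
  = (2.326 + 1.036)² · (2·2.9² = 16.82) / 0.7²
  = 11.3030 · 16.82 / 0.49
  = 387.99
Adjust for 63% response: 387.99 / 0.63 = 615.86.
Round up → n = 616 per group.

n = 616 per group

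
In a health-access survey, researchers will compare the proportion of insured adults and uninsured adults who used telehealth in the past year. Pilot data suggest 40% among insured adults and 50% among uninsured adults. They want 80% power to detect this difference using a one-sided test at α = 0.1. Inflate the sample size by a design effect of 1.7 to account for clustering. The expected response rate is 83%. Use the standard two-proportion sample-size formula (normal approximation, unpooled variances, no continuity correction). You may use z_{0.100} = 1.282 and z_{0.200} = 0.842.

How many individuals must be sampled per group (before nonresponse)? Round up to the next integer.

n = 453 per group

n = (z_α + z_β)² · [p₁(1−p₁) + p₂(1−p₂)] / (p₁ − p₂)²
  = (1.282 + 0.842)² · (0.40·0.60 + 0.50·0.50) / (-0.10)²
  = (2.124)² · (0.2400 + 0.2500) / 0.0100
  = 4.5114 · 0.4900 / 0.0100
  = 221.06
Design effect: 1.7 × 221.06 = 375.80.
Adjust for 83% response: 375.80 / 0.83 = 452.77.
Round up → n = 453 per group.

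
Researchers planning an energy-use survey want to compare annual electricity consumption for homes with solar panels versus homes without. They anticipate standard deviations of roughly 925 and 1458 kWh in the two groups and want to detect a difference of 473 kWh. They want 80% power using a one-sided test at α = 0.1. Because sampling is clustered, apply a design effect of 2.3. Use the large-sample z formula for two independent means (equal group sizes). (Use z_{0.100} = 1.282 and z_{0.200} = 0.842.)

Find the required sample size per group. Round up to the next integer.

n = (z_α + z_β)² · (σ₁² + σ₂²) / δ²
  = (1.282 + 0.842)² · (925² + 1458² = 2981389) / 473²
  = 4.5114 · 2981389 / 223729
  = 60.12
Design effect: 2.3 × 60.12 = 138.27.
Round up → n = 139 per group.

n = 139 per group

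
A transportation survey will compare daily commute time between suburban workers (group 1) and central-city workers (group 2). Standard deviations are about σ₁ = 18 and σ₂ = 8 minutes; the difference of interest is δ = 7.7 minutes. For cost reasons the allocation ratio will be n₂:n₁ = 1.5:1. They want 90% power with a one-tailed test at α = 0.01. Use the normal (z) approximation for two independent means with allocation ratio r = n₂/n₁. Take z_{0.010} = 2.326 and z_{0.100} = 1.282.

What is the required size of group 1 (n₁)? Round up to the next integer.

n₁ = (z_α + z_β)² · (σ₁² + σ₂²/r) / δ²
   = (2.326 + 1.282)² · (18² + 8²/1.5) / 7.7²
   = 13.0177 · (324 + 42.6667) / 59.29
   = 13.0177 · 366.6667 / 59.29
   = 80.51
Round up → n₁ = 81; n₂ = r·n₁ = 1.5 × 81 = 122.

n₁ = 81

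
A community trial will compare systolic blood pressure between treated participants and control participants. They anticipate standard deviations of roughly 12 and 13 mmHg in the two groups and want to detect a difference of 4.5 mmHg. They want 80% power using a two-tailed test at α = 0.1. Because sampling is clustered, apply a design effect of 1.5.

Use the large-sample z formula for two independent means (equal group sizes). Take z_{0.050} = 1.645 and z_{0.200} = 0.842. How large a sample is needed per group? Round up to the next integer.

n = (z_{α/2} + z_β)² · (σ₁² + σ₂²) / δ²
  = (1.645 + 0.842)² · (12² + 13² = 313) / 4.5²
  = 6.1852 · 313 / 20.25
  = 95.60
Design effect: 1.5 × 95.60 = 143.40.
Round up → n = 144 per group.

n = 144 per group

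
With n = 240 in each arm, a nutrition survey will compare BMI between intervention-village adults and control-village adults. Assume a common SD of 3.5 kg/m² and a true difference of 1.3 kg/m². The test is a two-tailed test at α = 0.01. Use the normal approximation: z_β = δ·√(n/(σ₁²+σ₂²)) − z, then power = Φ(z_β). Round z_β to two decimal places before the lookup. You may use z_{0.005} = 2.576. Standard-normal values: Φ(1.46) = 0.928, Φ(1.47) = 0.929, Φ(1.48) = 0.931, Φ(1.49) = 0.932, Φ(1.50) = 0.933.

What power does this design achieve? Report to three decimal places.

Power ≈ 0.932

z_β = δ·√(n/(σ₁²+σ₂²)) − z_{α/2}
    = 1.3 · √(240/24.5) − 2.576
    = 1.3 · 3.12984 − 2.576
    = 4.0688 − 2.576 = 1.4928 → 1.49
Power = Φ(1.49) = 0.932.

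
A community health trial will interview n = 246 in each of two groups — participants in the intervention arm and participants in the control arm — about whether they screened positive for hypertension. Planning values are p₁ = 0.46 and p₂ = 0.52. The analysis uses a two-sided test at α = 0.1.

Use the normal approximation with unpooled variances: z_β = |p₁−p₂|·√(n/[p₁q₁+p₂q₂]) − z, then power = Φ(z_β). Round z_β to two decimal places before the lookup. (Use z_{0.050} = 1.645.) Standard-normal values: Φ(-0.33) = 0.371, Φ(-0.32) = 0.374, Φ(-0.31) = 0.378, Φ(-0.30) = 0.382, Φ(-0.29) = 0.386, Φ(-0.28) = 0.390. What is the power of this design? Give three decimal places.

Power ≈ 0.378

z_β = |p₁−p₂|·√(n/[p₁q₁+p₂q₂]) − z_{α/2}
    = 0.06 · √(246/0.4980) − 1.645
    = 0.06 · 22.2256 − 1.645
    = 1.3335 − 1.645 = -0.3115 → -0.31
Power = Φ(-0.31) = 0.378.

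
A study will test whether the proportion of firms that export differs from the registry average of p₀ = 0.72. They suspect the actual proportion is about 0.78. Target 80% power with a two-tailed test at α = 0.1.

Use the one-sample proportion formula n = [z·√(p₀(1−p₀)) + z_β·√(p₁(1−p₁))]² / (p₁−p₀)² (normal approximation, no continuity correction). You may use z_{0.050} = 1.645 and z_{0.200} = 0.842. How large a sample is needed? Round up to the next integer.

n = [z_{α/2}·√(p₀q₀) + z_β·√(p₁q₁)]² / (p₁ − p₀)²
  = [1.645·√(0.72·0.28) + 0.842·√(0.78·0.22)]² / (0.06)²
  = [1.645·0.4490 + 0.842·0.4142]² / 0.0036
  = [1.0874]² / 0.0036
  = 328.45
Round up → n = 329.

n = 329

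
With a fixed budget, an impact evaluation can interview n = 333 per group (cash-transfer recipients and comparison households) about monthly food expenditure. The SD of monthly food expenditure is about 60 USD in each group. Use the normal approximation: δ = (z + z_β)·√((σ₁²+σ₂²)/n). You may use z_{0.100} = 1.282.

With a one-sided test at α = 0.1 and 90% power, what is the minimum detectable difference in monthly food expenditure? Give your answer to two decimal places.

δ = (z_α + z_β) · √((σ₁²+σ₂²)/n)
  = (1.282 + 1.282) · √(7200/333)
  = 2.564 · √21.6216
  = 2.564 · 4.6499
  = 11.9224

Minimum detectable difference ≈ 11.92 USD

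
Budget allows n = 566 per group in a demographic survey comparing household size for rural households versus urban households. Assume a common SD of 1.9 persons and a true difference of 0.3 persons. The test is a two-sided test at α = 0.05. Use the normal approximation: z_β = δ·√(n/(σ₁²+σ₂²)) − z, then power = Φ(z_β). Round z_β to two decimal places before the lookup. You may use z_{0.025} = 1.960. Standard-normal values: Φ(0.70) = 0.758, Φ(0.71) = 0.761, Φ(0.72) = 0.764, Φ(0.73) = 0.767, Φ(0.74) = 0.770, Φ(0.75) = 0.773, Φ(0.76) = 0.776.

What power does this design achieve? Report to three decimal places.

Power ≈ 0.758

z_β = δ·√(n/(σ₁²+σ₂²)) − z_{α/2}
    = 0.3 · √(566/7.22) − 1.960
    = 0.3 · 8.85400 − 1.960
    = 2.6562 − 1.960 = 0.6962 → 0.70
Power = Φ(0.70) = 0.758.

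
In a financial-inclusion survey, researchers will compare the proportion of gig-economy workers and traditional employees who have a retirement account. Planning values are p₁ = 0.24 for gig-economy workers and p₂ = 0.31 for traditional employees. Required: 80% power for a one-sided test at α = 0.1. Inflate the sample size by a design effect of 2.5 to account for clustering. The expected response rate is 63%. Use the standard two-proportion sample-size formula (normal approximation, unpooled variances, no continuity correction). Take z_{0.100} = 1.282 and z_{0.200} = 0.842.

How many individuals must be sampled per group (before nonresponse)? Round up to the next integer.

n = (z_α + z_β)² · [p₁(1−p₁) + p₂(1−p₂)] / (p₁ − p₂)²
  = (1.282 + 0.842)² · (0.24·0.76 + 0.31·0.69) / (-0.07)²
  = (2.124)² · (0.1824 + 0.2139) / 0.0049
  = 4.5114 · 0.3963 / 0.0049
  = 364.87
Design effect: 2.5 × 364.87 = 912.17.
Adjust for 63% response: 912.17 / 0.63 = 1447.89.
Round up → n = 1448 per group.

n = 1448 per group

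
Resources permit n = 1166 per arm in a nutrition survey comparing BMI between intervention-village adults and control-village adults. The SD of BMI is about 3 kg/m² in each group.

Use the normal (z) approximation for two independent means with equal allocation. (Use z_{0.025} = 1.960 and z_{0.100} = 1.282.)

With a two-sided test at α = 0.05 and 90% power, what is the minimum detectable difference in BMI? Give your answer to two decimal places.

Minimum detectable difference ≈ 0.40 kg/m²

δ = (z_{α/2} + z_β) · √((σ₁²+σ₂²)/n)
  = (1.960 + 1.282) · √(18/1166)
  = 3.242 · √0.01544
  = 3.242 · 0.1242
  = 0.4028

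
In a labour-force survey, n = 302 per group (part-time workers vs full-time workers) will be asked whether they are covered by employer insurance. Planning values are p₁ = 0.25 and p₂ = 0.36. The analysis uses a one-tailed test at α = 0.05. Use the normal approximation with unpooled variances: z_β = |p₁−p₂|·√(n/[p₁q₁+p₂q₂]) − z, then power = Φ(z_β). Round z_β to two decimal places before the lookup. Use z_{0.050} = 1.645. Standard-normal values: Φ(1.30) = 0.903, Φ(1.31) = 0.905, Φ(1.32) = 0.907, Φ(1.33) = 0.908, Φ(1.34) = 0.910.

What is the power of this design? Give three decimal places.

z_β = |p₁−p₂|·√(n/[p₁q₁+p₂q₂]) − z_α
    = 0.11 · √(302/0.4179) − 1.645
    = 0.11 · 26.8824 − 1.645
    = 2.9571 − 1.645 = 1.3121 → 1.31
Power = Φ(1.31) = 0.905.

Power ≈ 0.905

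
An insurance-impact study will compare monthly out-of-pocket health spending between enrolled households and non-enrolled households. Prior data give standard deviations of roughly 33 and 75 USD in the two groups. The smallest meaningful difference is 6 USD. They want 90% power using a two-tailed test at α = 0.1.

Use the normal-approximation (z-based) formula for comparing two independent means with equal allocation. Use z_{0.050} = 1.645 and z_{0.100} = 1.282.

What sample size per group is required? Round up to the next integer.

n = 1598 per group

n = (z_{α/2} + z_β)² · (σ₁² + σ₂²) / δ²
  = (1.645 + 1.282)² · (33² + 75² = 6714) / 6²
  = 8.5673 · 6714 / 36
  = 1597.81
Round up → n = 1598 per group.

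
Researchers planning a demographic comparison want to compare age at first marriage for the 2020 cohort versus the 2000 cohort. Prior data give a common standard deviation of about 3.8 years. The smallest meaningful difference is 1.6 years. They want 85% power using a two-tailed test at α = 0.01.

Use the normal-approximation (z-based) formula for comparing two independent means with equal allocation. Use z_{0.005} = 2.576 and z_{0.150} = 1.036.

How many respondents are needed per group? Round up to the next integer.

n = (z_{α/2} + z_β)² · (σ₁² + σ₂²) / δ²
  = (2.576 + 1.036)² · (2·3.8² = 28.88) / 1.6²
  = 13.0465 · 28.88 / 2.56
  = 147.18
Round up → n = 148 per group.

n = 148 per group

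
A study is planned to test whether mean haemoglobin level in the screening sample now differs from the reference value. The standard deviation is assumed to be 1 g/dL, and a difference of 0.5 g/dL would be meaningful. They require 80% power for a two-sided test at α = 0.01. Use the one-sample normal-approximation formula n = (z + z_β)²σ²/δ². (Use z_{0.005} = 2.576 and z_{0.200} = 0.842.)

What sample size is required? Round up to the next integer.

n = 47

n = (z_{α/2} + z_β)² · σ² / δ²
  = (2.576 + 0.842)² · 1² / 0.5²
  = 11.6827 · 1 / 0.25
  = 46.73
Round up → n = 47.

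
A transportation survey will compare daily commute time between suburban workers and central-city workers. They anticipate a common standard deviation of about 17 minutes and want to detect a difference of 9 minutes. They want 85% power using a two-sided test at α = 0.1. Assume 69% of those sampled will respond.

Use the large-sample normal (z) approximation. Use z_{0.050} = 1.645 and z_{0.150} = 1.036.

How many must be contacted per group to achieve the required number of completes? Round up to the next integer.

n = (z_{α/2} + z_β)² · (σ₁² + σ₂²) / δ²
  = (1.645 + 1.036)² · (2·17² = 578) / 9²
  = 7.1878 · 578 / 81
  = 51.29
Adjust for 69% response: 51.29 / 0.69 = 74.33.
Round up → n = 75 per group.

n = 75 per group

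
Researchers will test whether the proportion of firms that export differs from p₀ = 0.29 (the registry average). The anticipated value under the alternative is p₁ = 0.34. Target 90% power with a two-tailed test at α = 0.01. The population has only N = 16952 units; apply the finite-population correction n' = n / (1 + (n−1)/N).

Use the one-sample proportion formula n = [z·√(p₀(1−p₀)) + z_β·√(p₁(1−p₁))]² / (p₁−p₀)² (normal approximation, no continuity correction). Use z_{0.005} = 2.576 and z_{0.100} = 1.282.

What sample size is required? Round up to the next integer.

n = 1175

n = [z_{α/2}·√(p₀q₀) + z_β·√(p₁q₁)]² / (p₁ − p₀)²
  = [2.576·√(0.29·0.71) + 1.282·√(0.34·0.66)]² / (0.05)²
  = [2.576·0.4538 + 1.282·0.4737]² / 0.0025
  = [1.7762]² / 0.0025
  = 1261.93
Finite-population correction (N = 16952): 1261.93 / (1 + (1261.93 − 1)/16952) = 1174.57.
Round up → n = 1175.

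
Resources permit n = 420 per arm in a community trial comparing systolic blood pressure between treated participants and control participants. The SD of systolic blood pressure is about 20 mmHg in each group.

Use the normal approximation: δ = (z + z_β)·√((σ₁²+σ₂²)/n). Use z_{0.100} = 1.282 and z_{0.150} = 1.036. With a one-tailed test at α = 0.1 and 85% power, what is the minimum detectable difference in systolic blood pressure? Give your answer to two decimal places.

Minimum detectable difference ≈ 3.20 mmHg

δ = (z_α + z_β) · √((σ₁²+σ₂²)/n)
  = (1.282 + 1.036) · √(800/420)
  = 2.318 · √1.9048
  = 2.318 · 1.3801
  = 3.1991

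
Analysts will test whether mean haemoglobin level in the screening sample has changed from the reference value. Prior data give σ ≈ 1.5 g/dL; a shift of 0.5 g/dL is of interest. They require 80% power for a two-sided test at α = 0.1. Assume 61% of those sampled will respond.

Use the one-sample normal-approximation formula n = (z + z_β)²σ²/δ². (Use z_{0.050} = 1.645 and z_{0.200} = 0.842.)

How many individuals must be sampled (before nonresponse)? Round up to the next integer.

n = (z_{α/2} + z_β)² · σ² / δ²
  = (1.645 + 0.842)² · 1.5² / 0.5²
  = 6.1852 · 2.25 / 0.25
  = 55.67
Adjust for 61% response: 55.67 / 0.61 = 91.26.
Round up → n = 92.

n = 92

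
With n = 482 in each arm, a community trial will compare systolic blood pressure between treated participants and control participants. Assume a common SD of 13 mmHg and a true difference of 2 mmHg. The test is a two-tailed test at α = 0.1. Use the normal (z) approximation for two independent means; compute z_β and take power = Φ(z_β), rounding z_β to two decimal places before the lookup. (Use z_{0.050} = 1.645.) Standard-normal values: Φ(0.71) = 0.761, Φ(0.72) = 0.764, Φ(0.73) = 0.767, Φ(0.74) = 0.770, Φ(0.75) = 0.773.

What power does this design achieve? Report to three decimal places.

z_β = δ·√(n/(σ₁²+σ₂²)) − z_{α/2}
    = 2 · √(482/338) − 1.645
    = 2 · 1.19417 − 1.645
    = 2.3883 − 1.645 = 0.7433 → 0.74
Power = Φ(0.74) = 0.770.

Power ≈ 0.770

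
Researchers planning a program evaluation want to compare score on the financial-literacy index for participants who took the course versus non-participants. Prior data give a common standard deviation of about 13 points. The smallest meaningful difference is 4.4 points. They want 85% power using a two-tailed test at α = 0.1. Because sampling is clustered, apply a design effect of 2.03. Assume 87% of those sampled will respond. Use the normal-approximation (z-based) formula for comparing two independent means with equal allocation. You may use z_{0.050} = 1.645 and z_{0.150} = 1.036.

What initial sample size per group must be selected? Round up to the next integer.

n = 293 per group

n = (z_{α/2} + z_β)² · (σ₁² + σ₂²) / δ²
  = (1.645 + 1.036)² · (2·13² = 338) / 4.4²
  = 7.1878 · 338 / 19.36
  = 125.49
Design effect: 2.03 × 125.49 = 254.74.
Adjust for 87% response: 254.74 / 0.87 = 292.81.
Round up → n = 293 per group.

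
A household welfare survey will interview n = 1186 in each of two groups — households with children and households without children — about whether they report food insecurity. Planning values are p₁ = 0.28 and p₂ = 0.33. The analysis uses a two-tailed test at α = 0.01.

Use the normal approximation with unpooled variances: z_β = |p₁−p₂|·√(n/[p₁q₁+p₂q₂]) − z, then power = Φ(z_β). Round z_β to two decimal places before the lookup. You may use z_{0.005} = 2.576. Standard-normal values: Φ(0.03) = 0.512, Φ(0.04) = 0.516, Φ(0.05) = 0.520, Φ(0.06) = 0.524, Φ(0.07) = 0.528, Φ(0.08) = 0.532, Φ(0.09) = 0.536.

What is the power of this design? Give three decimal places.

z_β = |p₁−p₂|·√(n/[p₁q₁+p₂q₂]) − z_{α/2}
    = 0.05 · √(1186/0.4227) − 2.576
    = 0.05 · 52.9695 − 2.576
    = 2.6485 − 2.576 = 0.0725 → 0.07
Power = Φ(0.07) = 0.528.

Power ≈ 0.528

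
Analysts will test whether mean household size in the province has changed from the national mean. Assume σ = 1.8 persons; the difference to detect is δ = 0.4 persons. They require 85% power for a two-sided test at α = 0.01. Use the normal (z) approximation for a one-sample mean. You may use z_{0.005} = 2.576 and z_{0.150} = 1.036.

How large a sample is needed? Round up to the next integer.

n = 265

n = (z_{α/2} + z_β)² · σ² / δ²
  = (2.576 + 1.036)² · 1.8² / 0.4²
  = 13.0465 · 3.24 / 0.16
  = 264.19
Round up → n = 265.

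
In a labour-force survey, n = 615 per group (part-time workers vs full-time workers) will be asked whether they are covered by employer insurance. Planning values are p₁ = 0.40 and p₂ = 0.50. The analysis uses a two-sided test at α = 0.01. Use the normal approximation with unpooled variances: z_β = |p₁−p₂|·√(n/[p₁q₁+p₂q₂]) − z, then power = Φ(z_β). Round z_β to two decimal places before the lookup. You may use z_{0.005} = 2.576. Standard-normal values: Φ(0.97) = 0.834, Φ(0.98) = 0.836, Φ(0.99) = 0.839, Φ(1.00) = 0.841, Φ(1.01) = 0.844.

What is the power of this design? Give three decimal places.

Power ≈ 0.834

z_β = |p₁−p₂|·√(n/[p₁q₁+p₂q₂]) − z_{α/2}
    = 0.10 · √(615/0.4900) − 2.576
    = 0.10 · 35.4274 − 2.576
    = 3.5427 − 2.576 = 0.9667 → 0.97
Power = Φ(0.97) = 0.834.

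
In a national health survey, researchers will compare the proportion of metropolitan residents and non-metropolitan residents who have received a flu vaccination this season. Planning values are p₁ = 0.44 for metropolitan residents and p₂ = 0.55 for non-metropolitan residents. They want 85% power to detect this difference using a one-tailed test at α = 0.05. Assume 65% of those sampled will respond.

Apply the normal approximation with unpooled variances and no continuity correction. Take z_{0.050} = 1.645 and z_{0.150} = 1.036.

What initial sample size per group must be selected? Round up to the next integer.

n = 452 per group

n = (z_α + z_β)² · [p₁(1−p₁) + p₂(1−p₂)] / (p₁ − p₂)²
  = (1.645 + 1.036)² · (0.44·0.56 + 0.55·0.45) / (-0.11)²
  = (2.681)² · (0.2464 + 0.2475) / 0.0121
  = 7.1878 · 0.4939 / 0.0121
  = 293.39
Adjust for 65% response: 293.39 / 0.65 = 451.37.
Round up → n = 452 per group.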